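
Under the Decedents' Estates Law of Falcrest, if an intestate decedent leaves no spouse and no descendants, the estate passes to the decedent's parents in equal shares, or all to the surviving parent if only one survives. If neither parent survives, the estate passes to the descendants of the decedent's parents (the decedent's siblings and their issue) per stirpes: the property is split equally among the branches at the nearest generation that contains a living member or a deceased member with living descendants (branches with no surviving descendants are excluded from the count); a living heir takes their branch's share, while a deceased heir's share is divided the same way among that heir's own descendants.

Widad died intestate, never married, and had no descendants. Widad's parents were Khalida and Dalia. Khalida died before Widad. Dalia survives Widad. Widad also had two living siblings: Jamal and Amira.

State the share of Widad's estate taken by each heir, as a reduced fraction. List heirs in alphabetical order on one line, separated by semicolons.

Only one parent, Dalia, survives, so Dalia takes the entire estate. The siblings take nothing because a surviving parent has priority.

Dalia 1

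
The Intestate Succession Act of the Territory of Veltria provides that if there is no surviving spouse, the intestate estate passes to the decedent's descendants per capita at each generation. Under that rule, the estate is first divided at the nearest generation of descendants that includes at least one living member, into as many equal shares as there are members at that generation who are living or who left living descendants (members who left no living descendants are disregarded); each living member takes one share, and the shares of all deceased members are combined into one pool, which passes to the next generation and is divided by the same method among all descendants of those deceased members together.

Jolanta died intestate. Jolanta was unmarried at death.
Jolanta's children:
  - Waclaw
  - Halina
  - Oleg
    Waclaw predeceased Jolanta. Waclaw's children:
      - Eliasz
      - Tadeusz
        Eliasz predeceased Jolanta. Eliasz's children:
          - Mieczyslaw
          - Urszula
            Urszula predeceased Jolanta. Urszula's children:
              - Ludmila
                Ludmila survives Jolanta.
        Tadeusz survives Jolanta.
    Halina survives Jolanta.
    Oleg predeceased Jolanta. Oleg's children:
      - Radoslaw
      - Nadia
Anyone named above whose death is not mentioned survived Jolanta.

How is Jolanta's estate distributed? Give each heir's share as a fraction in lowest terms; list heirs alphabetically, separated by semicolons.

Halina 1/3; Ludmila 1/12; Mieczyslaw 1/12; Nadia 1/6; Radoslaw 1/6; Tadeusz 1/6

There is no surviving spouse, so the entire estate passes to Jolanta's descendants per capita at each generation.
At generation 1 (Waclaw, Halina, Oleg) there are 3 shares of (1)/3 = 1/3 each.
Living: Halina — each takes 1/3.
Deceased: Waclaw and Oleg. Their combined 2/3 is pooled and carried to generation 2.
At generation 2 (Eliasz, Tadeusz, Radoslaw, Nadia) there are 4 shares of (2/3)/4 = 1/6 each.
Living: Tadeusz, Radoslaw, and Nadia — each takes 1/6.
Deceased: Eliasz. That 1/6 share is carried to generation 3.
At generation 3 (Mieczyslaw, Urszula) there are 2 shares of (1/6)/2 = 1/12 each.
Living: Mieczyslaw — each takes 1/12.
Deceased: Urszula. That 1/12 share is carried to generation 4.
At generation 4 (Ludmila) there are 1 shares of (1/12)/1 = 1/12 each.
Living: Ludmila — each takes 1/12.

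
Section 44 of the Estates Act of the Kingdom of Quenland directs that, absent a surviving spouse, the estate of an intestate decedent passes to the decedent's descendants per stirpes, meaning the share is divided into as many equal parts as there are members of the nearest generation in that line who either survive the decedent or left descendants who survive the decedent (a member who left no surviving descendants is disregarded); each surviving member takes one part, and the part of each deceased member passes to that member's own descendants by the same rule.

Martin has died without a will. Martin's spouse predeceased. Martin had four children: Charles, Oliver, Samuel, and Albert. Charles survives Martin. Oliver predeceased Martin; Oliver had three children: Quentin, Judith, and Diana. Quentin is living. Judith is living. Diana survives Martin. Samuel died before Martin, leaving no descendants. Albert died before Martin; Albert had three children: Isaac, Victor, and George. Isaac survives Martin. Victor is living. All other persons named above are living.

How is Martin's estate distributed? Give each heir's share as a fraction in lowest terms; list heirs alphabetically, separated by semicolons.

Charles 1/3; Diana 1/9; George 1/9; Isaac 1/9; Judith 1/9; Quentin 1/9; Victor 1/9

There is no surviving spouse, so the entire estate passes to Martin's descendants per stirpes.
Samuel left no surviving issue, so that branch lapses and is disregarded.
The estate is divided into 3 equal shares of 1/3 among Charles, Oliver, Albert.
Charles is living and takes 1/3.
Oliver predeceased; the 1/3 allotted to Oliver's branch passes to Oliver's issue by representation.
The 1/3 is divided into 3 equal shares of 1/9 among Quentin, Judith, Diana.
Quentin is living and takes 1/9.
Judith is living and takes 1/9.
Diana is living and takes 1/9.
Albert predeceased; the 1/3 allotted to Albert's branch passes to Albert's issue by representation.
The 1/3 is divided into 3 equal shares of 1/9 among Isaac, Victor, George.
Isaac is living and takes 1/9.
Victor is living and takes 1/9.
George is living and takes 1/9.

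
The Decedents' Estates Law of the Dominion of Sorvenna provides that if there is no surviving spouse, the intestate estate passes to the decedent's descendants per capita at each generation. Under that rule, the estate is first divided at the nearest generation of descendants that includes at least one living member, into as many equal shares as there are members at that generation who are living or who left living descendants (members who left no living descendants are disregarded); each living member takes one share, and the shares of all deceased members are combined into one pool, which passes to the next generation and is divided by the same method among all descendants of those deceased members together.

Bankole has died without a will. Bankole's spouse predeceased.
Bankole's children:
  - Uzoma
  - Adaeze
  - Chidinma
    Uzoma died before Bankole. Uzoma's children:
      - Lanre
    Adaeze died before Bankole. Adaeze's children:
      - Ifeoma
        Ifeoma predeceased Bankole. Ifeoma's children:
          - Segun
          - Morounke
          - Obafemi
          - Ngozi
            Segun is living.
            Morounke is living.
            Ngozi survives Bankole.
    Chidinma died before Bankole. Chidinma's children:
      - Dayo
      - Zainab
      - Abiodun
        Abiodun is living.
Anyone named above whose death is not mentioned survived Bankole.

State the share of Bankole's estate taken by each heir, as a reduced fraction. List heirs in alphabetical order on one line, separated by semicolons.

Abiodun 1/5; Dayo 1/5; Lanre 1/5; Morounke 1/20; Ngozi 1/20; Obafemi 1/20; Segun 1/20; Zainab 1/5

There is no surviving spouse, so the entire estate passes to Bankole's descendants per capita at each generation.
No one at generation 1 (Uzoma, Adaeze, Chidinma) is living; moving to the next generation.
At generation 2 (Lanre, Ifeoma, Dayo, Zainab, Abiodun) there are 5 shares of (1)/5 = 1/5 each.
Living: Lanre, Dayo, Zainab, and Abiodun — each takes 1/5.
Deceased: Ifeoma. That 1/5 share is carried to generation 3.
At generation 3 (Segun, Morounke, Obafemi, Ngozi) there are 4 shares of (1/5)/4 = 1/20 each.
Living: Segun, Morounke, Obafemi, and Ngozi — each takes 1/20.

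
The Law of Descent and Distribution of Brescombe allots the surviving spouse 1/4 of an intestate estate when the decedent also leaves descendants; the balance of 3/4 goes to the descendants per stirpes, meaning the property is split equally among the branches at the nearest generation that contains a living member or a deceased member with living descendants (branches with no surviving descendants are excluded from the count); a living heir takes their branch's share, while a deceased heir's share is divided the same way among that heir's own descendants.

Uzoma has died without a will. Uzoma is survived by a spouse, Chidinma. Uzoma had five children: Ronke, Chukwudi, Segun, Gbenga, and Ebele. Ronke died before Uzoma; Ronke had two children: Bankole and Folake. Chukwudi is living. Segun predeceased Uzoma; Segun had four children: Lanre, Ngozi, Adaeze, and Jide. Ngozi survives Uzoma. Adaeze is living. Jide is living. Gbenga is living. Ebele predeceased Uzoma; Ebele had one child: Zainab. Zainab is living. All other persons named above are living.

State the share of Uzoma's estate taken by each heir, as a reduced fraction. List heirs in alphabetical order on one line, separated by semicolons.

Adaeze 3/80; Bankole 3/40; Chidinma 1/4; Chukwudi 3/20; Folake 3/40; Gbenga 3/20; Jide 3/80; Lanre 3/80; Ngozi 3/80; Zainab 3/20

Chidinma, as surviving spouse, takes 1/4.
The remaining 3/4 passes to Uzoma's descendants per stirpes.
The 3/4 is divided into 5 equal shares of 3/20 among Ronke, Chukwudi, Segun, Gbenga, Ebele.
Ronke predeceased; the 3/20 allotted to Ronke's branch passes to Ronke's issue by representation.
The 3/20 is divided into 2 equal shares of 3/40 among Bankole, Folake.
Bankole is living and takes 3/40.
Folake is living and takes 3/40.
Chukwudi is living and takes 3/20.
Segun predeceased; the 3/20 allotted to Segun's branch passes to Segun's issue by representation.
The 3/20 is divided into 4 equal shares of 3/80 among Lanre, Ngozi, Adaeze, Jide.
Lanre is living and takes 3/80.
Ngozi is living and takes 3/80.
Adaeze is living and takes 3/80.
Jide is living and takes 3/80.
Gbenga is living and takes 3/20.
Ebele predeceased; the 3/20 allotted to Ebele's branch passes to Ebele's issue by representation.
Zainab is the sole taker at this level and receives the full 3/20.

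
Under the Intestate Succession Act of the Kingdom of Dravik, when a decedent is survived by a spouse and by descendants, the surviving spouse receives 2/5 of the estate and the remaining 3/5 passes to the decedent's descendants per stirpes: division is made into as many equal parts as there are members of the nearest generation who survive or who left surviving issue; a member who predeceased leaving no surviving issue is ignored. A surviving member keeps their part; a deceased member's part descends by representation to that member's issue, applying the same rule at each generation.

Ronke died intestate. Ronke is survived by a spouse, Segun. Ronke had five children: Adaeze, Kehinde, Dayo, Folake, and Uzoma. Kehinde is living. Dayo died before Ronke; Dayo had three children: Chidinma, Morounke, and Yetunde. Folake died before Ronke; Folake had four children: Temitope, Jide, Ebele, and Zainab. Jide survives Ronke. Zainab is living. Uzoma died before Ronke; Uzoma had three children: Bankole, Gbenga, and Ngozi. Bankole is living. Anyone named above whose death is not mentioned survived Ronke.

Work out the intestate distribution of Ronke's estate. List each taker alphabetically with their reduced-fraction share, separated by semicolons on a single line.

Adaeze 3/25; Bankole 1/25; Chidinma 1/25; Ebele 3/100; Gbenga 1/25; Jide 3/100; Kehinde 3/25; Morounke 1/25; Ngozi 1/25; Segun 2/5; Temitope 3/100; Yetunde 1/25; Zainab 3/100

Segun, as surviving spouse, takes 2/5.
The remaining 3/5 passes to Ronke's descendants per stirpes.
The 3/5 is divided into 5 equal shares of 3/25 among Adaeze, Kehinde, Dayo, Folake, Uzoma.
Adaeze is living and takes 3/25.
Kehinde is living and takes 3/25.
Dayo predeceased; the 3/25 allotted to Dayo's branch passes to Dayo's issue by representation.
The 3/25 is divided into 3 equal shares of 1/25 among Chidinma, Morounke, Yetunde.
Chidinma is living and takes 1/25.
Morounke is living and takes 1/25.
Yetunde is living and takes 1/25.
Folake predeceased; the 3/25 allotted to Folake's branch passes to Folake's issue by representation.
The 3/25 is divided into 4 equal shares of 3/100 among Temitope, Jide, Ebele, Zainab.
Temitope is living and takes 3/100.
Jide is living and takes 3/100.
Ebele is living and takes 3/100.
Zainab is living and takes 3/100.
Uzoma predeceased; the 3/25 allotted to Uzoma's branch passes to Uzoma's issue by representation.
The 3/25 is divided into 3 equal shares of 1/25 among Bankole, Gbenga, Ngozi.
Bankole is living and takes 1/25.
Gbenga is living and takes 1/25.
Ngozi is living and takes 1/25.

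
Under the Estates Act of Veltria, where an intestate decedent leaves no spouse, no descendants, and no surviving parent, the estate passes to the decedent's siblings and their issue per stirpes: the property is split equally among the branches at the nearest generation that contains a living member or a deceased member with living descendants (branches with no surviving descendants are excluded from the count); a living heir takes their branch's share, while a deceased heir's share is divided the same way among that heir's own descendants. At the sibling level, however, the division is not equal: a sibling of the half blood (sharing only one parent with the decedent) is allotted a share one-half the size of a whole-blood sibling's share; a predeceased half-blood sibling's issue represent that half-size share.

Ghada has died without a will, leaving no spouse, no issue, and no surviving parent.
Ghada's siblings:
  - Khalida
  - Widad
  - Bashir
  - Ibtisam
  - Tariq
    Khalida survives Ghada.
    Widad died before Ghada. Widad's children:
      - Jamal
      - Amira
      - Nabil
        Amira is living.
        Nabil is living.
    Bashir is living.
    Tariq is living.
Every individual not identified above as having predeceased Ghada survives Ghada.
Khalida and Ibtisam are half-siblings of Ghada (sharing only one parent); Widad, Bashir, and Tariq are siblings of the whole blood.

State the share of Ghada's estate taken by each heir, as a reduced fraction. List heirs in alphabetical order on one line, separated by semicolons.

No spouse, descendants, or parent survives, so the estate passes to Ghada's siblings per stirpes.
Half-blood siblings count for one-half the weight of whole-blood siblings at the initial division.
Dividing 1 in proportion to weights (total weight 4): Khalida (weight 1/2) → 1/8; Widad (weight 1) → 1/4; Bashir (weight 1) → 1/4; Ibtisam (weight 1/2) → 1/8; Tariq (weight 1) → 1/4.
Khalida is living and takes 1/8.
Widad predeceased; the 1/4 allotted to Widad's branch passes to Widad's issue by representation.
The 1/4 is divided into 3 equal shares of 1/12 among Jamal, Amira, Nabil.
Jamal is living and takes 1/12.
Amira is living and takes 1/12.
Nabil is living and takes 1/12.
Bashir is living and takes 1/4.
Ibtisam is living and takes 1/8.
Tariq is living and takes 1/4.

Amira 1/12; Bashir 1/4; Ibtisam 1/8; Jamal 1/12; Khalida 1/8; Nabil 1/12; Tariq 1/4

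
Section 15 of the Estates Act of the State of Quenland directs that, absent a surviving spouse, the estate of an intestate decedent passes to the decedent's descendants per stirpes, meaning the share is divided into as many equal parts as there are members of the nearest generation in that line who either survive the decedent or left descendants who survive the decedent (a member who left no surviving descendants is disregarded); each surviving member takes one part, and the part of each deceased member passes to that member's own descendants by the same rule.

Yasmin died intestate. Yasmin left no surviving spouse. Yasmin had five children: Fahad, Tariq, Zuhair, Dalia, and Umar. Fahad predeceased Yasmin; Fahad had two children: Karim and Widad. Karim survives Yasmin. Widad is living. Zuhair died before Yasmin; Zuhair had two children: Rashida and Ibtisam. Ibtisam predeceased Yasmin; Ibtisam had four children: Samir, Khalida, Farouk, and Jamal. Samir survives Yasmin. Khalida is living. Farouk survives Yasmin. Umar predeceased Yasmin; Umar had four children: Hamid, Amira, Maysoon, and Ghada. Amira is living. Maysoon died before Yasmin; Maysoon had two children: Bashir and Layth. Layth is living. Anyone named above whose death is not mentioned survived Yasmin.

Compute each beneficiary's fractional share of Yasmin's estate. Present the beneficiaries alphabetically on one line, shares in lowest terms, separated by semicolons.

Amira 1/20; Bashir 1/40; Dalia 1/5; Farouk 1/40; Ghada 1/20; Hamid 1/20; Jamal 1/40; Karim 1/10; Khalida 1/40; Layth 1/40; Rashida 1/10; Samir 1/40; Tariq 1/5; Widad 1/10

There is no surviving spouse, so the entire estate passes to Yasmin's descendants per stirpes.
The estate is divided into 5 equal shares of 1/5 among Fahad, Tariq, Zuhair, Dalia, Umar.
Fahad predeceased; the 1/5 allotted to Fahad's branch passes to Fahad's issue by representation.
The 1/5 is divided into 2 equal shares of 1/10 among Karim, Widad.
Karim is living and takes 1/10.
Widad is living and takes 1/10.
Tariq is living and takes 1/5.
Zuhair predeceased; the 1/5 allotted to Zuhair's branch passes to Zuhair's issue by representation.
The 1/5 is divided into 2 equal shares of 1/10 among Rashida, Ibtisam.
Rashida is living and takes 1/10.
Ibtisam predeceased; the 1/10 allotted to Ibtisam's branch passes to Ibtisam's issue by representation.
The 1/10 is divided into 4 equal shares of 1/40 among Samir, Khalida, Farouk, Jamal.
Samir is living and takes 1/40.
Khalida is living and takes 1/40.
Farouk is living and takes 1/40.
Jamal is living and takes 1/40.
Dalia is living and takes 1/5.
Umar predeceased; the 1/5 allotted to Umar's branch passes to Umar's issue by representation.
The 1/5 is divided into 4 equal shares of 1/20 among Hamid, Amira, Maysoon, Ghada.
Hamid is living and takes 1/20.
Amira is living and takes 1/20.
Maysoon predeceased; the 1/20 allotted to Maysoon's branch passes to Maysoon's issue by representation.
The 1/20 is divided into 2 equal shares of 1/40 among Bashir, Layth.
Bashir is living and takes 1/40.
Layth is living and takes 1/40.
Ghada is living and takes 1/20.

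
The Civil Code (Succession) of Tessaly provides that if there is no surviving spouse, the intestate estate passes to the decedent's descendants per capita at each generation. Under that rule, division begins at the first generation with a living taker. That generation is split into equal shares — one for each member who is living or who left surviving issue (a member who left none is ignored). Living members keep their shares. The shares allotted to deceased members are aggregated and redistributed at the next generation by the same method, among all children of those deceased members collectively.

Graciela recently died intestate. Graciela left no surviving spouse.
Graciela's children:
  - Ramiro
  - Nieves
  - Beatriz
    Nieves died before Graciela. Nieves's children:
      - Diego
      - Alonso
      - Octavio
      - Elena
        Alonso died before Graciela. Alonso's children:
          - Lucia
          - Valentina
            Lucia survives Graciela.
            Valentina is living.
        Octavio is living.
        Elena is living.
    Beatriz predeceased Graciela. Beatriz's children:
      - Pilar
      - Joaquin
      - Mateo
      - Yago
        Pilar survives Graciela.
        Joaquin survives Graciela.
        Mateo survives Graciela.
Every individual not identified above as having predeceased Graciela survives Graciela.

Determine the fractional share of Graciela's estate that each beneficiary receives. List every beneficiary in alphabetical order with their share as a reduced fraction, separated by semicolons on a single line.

There is no surviving spouse, so the entire estate passes to Graciela's descendants per capita at each generation.
At generation 1 (Ramiro, Nieves, Beatriz) there are 3 shares of (1)/3 = 1/3 each.
Living: Ramiro — each takes 1/3.
Deceased: Nieves and Beatriz. Their combined 2/3 is pooled and carried to generation 2.
At generation 2 (Diego, Alonso, Octavio, Elena, Pilar, Joaquin, Mateo, Yago) there are 8 shares of (2/3)/8 = 1/12 each.
Living: Diego, Octavio, Elena, Pilar, Joaquin, Mateo, and Yago — each takes 1/12.
Deceased: Alonso. That 1/12 share is carried to generation 3.
At generation 3 (Lucia, Valentina) there are 2 shares of (1/12)/2 = 1/24 each.
Living: Lucia and Valentina — each takes 1/24.

Diego 1/12; Elena 1/12; Joaquin 1/12; Lucia 1/24; Mateo 1/12; Octavio 1/12; Pilar 1/12; Ramiro 1/3; Valentina 1/24; Yago 1/12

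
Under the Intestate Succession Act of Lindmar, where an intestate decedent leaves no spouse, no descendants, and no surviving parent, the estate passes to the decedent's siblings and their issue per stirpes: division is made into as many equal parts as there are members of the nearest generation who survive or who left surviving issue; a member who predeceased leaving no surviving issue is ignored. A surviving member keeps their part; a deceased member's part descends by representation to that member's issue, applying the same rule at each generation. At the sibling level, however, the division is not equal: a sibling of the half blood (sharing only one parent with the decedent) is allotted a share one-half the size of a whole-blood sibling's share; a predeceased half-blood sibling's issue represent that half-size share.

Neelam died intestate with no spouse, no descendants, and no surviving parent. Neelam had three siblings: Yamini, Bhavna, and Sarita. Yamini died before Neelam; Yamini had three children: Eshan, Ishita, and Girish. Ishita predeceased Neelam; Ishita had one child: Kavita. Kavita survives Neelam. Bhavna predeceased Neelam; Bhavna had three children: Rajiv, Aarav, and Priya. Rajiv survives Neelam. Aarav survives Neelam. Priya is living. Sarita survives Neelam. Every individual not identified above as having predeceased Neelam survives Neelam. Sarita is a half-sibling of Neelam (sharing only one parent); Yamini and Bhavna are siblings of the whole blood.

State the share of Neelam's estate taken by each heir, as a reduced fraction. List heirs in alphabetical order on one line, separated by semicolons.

No spouse, descendants, or parent survives, so the estate passes to Neelam's siblings per stirpes.
Half-blood siblings count for one-half the weight of whole-blood siblings at the initial division.
Dividing 1 in proportion to weights (total weight 5/2): Yamini (weight 1) → 2/5; Bhavna (weight 1) → 2/5; Sarita (weight 1/2) → 1/5.
Yamini predeceased; the 2/5 allotted to Yamini's branch passes to Yamini's issue by representation.
The 2/5 is divided into 3 equal shares of 2/15 among Eshan, Ishita, Girish.
Eshan is living and takes 2/15.
Ishita predeceased; the 2/15 allotted to Ishita's branch passes to Ishita's issue by representation.
Kavita is the sole taker at this level and receives the full 2/15.
Girish is living and takes 2/15.
Bhavna predeceased; the 2/5 allotted to Bhavna's branch passes to Bhavna's issue by representation.
The 2/5 is divided into 3 equal shares of 2/15 among Rajiv, Aarav, Priya.
Rajiv is living and takes 2/15.
Aarav is living and takes 2/15.
Priya is living and takes 2/15.
Sarita is living and takes 1/5.

Aarav 2/15; Eshan 2/15; Girish 2/15; Kavita 2/15; Priya 2/15; Rajiv 2/15; Sarita 1/5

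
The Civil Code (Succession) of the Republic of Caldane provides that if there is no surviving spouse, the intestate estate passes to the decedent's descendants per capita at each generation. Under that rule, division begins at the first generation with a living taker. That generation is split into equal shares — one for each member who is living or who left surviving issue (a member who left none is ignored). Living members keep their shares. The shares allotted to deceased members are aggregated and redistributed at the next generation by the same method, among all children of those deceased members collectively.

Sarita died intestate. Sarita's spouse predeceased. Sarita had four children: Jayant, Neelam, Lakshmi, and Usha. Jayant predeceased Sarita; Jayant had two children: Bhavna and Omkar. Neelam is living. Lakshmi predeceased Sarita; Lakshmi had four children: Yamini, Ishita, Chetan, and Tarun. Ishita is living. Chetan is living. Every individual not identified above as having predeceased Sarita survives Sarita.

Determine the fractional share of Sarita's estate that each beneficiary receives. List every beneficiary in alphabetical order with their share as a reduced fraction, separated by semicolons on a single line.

Bhavna 1/12; Chetan 1/12; Ishita 1/12; Neelam 1/4; Omkar 1/12; Tarun 1/12; Usha 1/4; Yamini 1/12

There is no surviving spouse, so the entire estate passes to Sarita's descendants per capita at each generation.
At generation 1 (Jayant, Neelam, Lakshmi, Usha) there are 4 shares of (1)/4 = 1/4 each.
Living: Neelam and Usha — each takes 1/4.
Deceased: Jayant and Lakshmi. Their combined 1/2 is pooled and carried to generation 2.
At generation 2 (Bhavna, Omkar, Yamini, Ishita, Chetan, Tarun) there are 6 shares of (1/2)/6 = 1/12 each.
Living: Bhavna, Omkar, Yamini, Ishita, Chetan, and Tarun — each takes 1/12.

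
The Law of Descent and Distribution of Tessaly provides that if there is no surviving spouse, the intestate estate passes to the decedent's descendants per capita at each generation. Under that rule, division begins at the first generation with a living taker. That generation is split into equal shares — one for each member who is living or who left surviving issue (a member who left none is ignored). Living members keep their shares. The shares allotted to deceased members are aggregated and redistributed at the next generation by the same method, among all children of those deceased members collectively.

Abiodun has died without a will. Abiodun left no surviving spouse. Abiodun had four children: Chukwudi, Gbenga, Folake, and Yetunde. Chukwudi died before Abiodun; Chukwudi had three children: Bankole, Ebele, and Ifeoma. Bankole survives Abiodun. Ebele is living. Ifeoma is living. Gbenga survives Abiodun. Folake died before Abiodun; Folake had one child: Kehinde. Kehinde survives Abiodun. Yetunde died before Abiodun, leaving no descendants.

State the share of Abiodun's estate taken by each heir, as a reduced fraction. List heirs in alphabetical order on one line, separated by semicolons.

Bankole 1/6; Ebele 1/6; Gbenga 1/3; Ifeoma 1/6; Kehinde 1/6

There is no surviving spouse, so the entire estate passes to Abiodun's descendants per capita at each generation.
At generation 1 (Chukwudi, Gbenga, Folake) there are 3 shares of (1)/3 = 1/3 each.
Living: Gbenga — each takes 1/3.
Deceased: Chukwudi and Folake. Their combined 2/3 is pooled and carried to generation 2.
At generation 2 (Bankole, Ebele, Ifeoma, Kehinde) there are 4 shares of (2/3)/4 = 1/6 each.
Living: Bankole, Ebele, Ifeoma, and Kehinde — each takes 1/6.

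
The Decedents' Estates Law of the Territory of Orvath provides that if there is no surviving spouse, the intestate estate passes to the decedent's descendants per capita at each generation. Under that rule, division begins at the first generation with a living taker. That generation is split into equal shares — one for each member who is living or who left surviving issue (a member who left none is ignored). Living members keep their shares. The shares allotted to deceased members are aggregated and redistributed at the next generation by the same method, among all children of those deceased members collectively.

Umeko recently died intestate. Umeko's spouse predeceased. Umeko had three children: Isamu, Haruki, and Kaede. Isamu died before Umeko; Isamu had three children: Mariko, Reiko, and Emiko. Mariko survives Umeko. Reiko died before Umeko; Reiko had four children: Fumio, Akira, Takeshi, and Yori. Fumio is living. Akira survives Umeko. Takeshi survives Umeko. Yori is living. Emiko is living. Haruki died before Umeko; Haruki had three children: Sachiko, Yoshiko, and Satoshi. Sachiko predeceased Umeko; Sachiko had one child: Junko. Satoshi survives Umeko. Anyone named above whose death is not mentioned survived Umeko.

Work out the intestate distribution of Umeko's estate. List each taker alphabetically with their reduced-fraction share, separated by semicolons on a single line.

There is no surviving spouse, so the entire estate passes to Umeko's descendants per capita at each generation.
At generation 1 (Isamu, Haruki, Kaede) there are 3 shares of (1)/3 = 1/3 each.
Living: Kaede — each takes 1/3.
Deceased: Isamu and Haruki. Their combined 2/3 is pooled and carried to generation 2.
At generation 2 (Mariko, Reiko, Emiko, Sachiko, Yoshiko, Satoshi) there are 6 shares of (2/3)/6 = 1/9 each.
Living: Mariko, Emiko, Yoshiko, and Satoshi — each takes 1/9.
Deceased: Reiko and Sachiko. Their combined 2/9 is pooled and carried to generation 3.
At generation 3 (Fumio, Akira, Takeshi, Yori, Junko) there are 5 shares of (2/9)/5 = 2/45 each.
Living: Fumio, Akira, Takeshi, Yori, and Junko — each takes 2/45.

Akira 2/45; Emiko 1/9; Fumio 2/45; Junko 2/45; Kaede 1/3; Mariko 1/9; Satoshi 1/9; Takeshi 2/45; Yori 2/45; Yoshiko 1/9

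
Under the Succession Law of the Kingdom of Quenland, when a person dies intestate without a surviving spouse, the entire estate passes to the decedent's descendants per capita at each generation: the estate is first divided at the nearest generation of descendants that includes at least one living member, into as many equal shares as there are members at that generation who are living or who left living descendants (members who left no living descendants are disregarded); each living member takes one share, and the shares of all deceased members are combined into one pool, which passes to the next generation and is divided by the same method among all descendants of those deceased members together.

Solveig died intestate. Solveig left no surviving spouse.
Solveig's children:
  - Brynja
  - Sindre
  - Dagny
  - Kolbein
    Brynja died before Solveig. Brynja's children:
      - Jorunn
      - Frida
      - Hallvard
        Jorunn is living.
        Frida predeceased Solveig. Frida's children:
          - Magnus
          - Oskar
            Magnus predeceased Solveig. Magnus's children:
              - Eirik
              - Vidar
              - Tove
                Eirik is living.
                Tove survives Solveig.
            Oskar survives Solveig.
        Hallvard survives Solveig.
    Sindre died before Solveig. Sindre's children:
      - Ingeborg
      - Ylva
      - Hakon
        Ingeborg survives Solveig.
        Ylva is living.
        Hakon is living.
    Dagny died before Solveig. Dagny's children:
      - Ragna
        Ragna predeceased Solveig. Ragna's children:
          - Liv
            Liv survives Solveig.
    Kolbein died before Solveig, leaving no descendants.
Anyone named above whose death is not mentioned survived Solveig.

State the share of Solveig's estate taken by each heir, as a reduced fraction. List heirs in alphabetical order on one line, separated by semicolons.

There is no surviving spouse, so the entire estate passes to Solveig's descendants per capita at each generation.
No one at generation 1 (Brynja, Sindre, Dagny) is living; moving to the next generation.
At generation 2 (Jorunn, Frida, Hallvard, Ingeborg, Ylva, Hakon, Ragna) there are 7 shares of (1)/7 = 1/7 each.
Living: Jorunn, Hallvard, Ingeborg, Ylva, and Hakon — each takes 1/7.
Deceased: Frida and Ragna. Their combined 2/7 is pooled and carried to generation 3.
At generation 3 (Magnus, Oskar, Liv) there are 3 shares of (2/7)/3 = 2/21 each.
Living: Oskar and Liv — each takes 2/21.
Deceased: Magnus. That 2/21 share is carried to generation 4.
At generation 4 (Eirik, Vidar, Tove) there are 3 shares of (2/21)/3 = 2/63 each.
Living: Eirik, Vidar, and Tove — each takes 2/63.

Eirik 2/63; Hakon 1/7; Hallvard 1/7; Ingeborg 1/7; Jorunn 1/7; Liv 2/21; Oskar 2/21; Tove 2/63; Vidar 2/63; Ylva 1/7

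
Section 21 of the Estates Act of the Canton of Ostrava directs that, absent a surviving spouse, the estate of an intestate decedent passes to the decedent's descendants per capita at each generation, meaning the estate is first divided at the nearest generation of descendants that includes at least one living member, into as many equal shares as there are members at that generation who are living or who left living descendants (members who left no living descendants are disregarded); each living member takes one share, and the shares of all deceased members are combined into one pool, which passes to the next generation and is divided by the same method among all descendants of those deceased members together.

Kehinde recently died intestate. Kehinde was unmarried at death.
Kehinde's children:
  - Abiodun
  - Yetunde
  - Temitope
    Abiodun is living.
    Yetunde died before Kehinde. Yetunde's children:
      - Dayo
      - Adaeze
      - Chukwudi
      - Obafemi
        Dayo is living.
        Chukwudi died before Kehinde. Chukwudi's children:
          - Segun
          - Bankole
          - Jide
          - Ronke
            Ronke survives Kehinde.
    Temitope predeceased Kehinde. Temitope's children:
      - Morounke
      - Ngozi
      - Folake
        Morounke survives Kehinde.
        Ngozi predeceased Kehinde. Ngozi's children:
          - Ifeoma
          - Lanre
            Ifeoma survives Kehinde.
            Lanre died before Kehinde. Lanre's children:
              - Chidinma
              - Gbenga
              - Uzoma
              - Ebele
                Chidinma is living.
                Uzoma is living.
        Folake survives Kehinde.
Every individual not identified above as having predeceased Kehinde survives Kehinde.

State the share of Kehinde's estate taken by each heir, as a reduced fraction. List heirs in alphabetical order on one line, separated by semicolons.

There is no surviving spouse, so the entire estate passes to Kehinde's descendants per capita at each generation.
At generation 1 (Abiodun, Yetunde, Temitope) there are 3 shares of (1)/3 = 1/3 each.
Living: Abiodun — each takes 1/3.
Deceased: Yetunde and Temitope. Their combined 2/3 is pooled and carried to generation 2.
At generation 2 (Dayo, Adaeze, Chukwudi, Obafemi, Morounke, Ngozi, Folake) there are 7 shares of (2/3)/7 = 2/21 each.
Living: Dayo, Adaeze, Obafemi, Morounke, and Folake — each takes 2/21.
Deceased: Chukwudi and Ngozi. Their combined 4/21 is pooled and carried to generation 3.
At generation 3 (Segun, Bankole, Jide, Ronke, Ifeoma, Lanre) there are 6 shares of (4/21)/6 = 2/63 each.
Living: Segun, Bankole, Jide, Ronke, and Ifeoma — each takes 2/63.
Deceased: Lanre. That 2/63 share is carried to generation 4.
At generation 4 (Chidinma, Gbenga, Uzoma, Ebele) there are 4 shares of (2/63)/4 = 1/126 each.
Living: Chidinma, Gbenga, Uzoma, and Ebele — each takes 1/126.

Abiodun 1/3; Adaeze 2/21; Bankole 2/63; Chidinma 1/126; Dayo 2/21; Ebele 1/126; Folake 2/21; Gbenga 1/126; Ifeoma 2/63; Jide 2/63; Morounke 2/21; Obafemi 2/21; Ronke 2/63; Segun 2/63; Uzoma 1/126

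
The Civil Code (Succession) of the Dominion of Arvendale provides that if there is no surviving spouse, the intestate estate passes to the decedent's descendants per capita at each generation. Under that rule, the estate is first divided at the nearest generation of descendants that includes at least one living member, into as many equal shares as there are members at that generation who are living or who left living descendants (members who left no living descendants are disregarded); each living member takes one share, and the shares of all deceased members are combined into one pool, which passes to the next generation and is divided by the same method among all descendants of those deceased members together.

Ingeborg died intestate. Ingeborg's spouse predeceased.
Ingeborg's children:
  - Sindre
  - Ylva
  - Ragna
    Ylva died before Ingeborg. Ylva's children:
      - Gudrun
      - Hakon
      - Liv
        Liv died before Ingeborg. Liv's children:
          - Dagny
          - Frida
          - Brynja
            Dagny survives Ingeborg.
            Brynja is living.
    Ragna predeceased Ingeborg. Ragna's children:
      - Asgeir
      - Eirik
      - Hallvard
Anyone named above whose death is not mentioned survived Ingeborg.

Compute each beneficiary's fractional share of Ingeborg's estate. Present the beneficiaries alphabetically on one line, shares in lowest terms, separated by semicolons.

Asgeir 1/9; Brynja 1/27; Dagny 1/27; Eirik 1/9; Frida 1/27; Gudrun 1/9; Hakon 1/9; Hallvard 1/9; Sindre 1/3

There is no surviving spouse, so the entire estate passes to Ingeborg's descendants per capita at each generation.
At generation 1 (Sindre, Ylva, Ragna) there are 3 shares of (1)/3 = 1/3 each.
Living: Sindre — each takes 1/3.
Deceased: Ylva and Ragna. Their combined 2/3 is pooled and carried to generation 2.
At generation 2 (Gudrun, Hakon, Liv, Asgeir, Eirik, Hallvard) there are 6 shares of (2/3)/6 = 1/9 each.
Living: Gudrun, Hakon, Asgeir, Eirik, and Hallvard — each takes 1/9.
Deceased: Liv. That 1/9 share is carried to generation 3.
At generation 3 (Dagny, Frida, Brynja) there are 3 shares of (1/9)/3 = 1/27 each.
Living: Dagny, Frida, and Brynja — each takes 1/27.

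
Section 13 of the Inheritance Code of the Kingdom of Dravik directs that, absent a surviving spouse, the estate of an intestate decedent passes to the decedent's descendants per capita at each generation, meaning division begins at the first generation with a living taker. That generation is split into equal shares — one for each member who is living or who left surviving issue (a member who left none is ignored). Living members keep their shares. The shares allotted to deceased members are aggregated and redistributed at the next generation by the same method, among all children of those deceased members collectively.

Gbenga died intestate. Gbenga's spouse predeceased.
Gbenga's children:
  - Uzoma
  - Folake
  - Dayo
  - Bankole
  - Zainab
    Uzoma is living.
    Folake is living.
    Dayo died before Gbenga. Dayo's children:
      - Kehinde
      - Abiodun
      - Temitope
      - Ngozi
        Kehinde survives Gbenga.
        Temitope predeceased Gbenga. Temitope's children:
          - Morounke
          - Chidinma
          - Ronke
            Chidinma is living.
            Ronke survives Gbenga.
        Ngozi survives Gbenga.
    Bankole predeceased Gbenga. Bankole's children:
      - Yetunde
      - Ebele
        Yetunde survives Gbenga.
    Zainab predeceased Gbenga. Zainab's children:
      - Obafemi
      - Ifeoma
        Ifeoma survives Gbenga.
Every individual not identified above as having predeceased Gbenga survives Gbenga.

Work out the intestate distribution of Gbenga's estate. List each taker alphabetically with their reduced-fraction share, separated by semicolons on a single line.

Abiodun 3/40; Chidinma 1/40; Ebele 3/40; Folake 1/5; Ifeoma 3/40; Kehinde 3/40; Morounke 1/40; Ngozi 3/40; Obafemi 3/40; Ronke 1/40; Uzoma 1/5; Yetunde 3/40

There is no surviving spouse, so the entire estate passes to Gbenga's descendants per capita at each generation.
At generation 1 (Uzoma, Folake, Dayo, Bankole, Zainab) there are 5 shares of (1)/5 = 1/5 each.
Living: Uzoma and Folake — each takes 1/5.
Deceased: Dayo, Bankole, and Zainab. Their combined 3/5 is pooled and carried to generation 2.
At generation 2 (Kehinde, Abiodun, Temitope, Ngozi, Yetunde, Ebele, Obafemi, Ifeoma) there are 8 shares of (3/5)/8 = 3/40 each.
Living: Kehinde, Abiodun, Ngozi, Yetunde, Ebele, Obafemi, and Ifeoma — each takes 3/40.
Deceased: Temitope. That 3/40 share is carried to generation 3.
At generation 3 (Morounke, Chidinma, Ronke) there are 3 shares of (3/40)/3 = 1/40 each.
Living: Morounke, Chidinma, and Ronke — each takes 1/40.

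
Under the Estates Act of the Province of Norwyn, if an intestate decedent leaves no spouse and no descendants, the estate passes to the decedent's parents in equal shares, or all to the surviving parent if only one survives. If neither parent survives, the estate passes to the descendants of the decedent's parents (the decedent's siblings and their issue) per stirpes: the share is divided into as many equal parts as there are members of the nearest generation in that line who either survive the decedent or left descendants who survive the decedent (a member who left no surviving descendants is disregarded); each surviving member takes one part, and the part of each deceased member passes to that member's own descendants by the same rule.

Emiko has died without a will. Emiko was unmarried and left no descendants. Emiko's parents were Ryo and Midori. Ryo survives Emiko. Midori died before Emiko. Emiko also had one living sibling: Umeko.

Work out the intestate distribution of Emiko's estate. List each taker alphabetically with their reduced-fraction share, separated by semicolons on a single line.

Ryo 1

Only one parent, Ryo, survives, so Ryo takes the entire estate. The siblings take nothing because a surviving parent has priority.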